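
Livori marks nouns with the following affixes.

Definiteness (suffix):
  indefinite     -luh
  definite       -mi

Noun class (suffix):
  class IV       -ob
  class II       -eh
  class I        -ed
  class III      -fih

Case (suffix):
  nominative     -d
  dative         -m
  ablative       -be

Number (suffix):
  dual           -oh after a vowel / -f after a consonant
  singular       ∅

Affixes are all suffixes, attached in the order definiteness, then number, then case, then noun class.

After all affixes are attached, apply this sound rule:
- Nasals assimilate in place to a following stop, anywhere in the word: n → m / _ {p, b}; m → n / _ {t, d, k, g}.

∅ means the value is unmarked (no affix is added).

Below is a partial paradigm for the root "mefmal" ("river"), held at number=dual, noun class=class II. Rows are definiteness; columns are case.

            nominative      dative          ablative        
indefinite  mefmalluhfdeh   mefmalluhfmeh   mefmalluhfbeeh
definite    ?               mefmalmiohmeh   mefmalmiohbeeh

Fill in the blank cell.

mefmalmiohdeh

Attach definiteness definite -mi → mefmalmi.
Attach number dual -oh (after vowel 'i') → mefmalmioh.
Attach case nominative -d → mefmalmiohd.
Attach noun class class II -eh → mefmalmiohdeh.
Nasal assimilation: no change.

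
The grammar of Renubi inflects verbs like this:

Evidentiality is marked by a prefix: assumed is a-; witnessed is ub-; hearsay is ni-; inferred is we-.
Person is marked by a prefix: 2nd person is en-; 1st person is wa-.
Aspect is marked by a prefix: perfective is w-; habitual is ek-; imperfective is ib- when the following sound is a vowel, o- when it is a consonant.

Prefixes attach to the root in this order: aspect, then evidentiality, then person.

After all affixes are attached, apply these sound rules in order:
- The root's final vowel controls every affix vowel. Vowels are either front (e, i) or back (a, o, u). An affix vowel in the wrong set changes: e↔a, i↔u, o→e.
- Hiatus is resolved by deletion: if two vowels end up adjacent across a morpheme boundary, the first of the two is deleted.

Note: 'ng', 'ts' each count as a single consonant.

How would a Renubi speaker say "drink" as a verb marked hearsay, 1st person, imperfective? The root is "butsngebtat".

wanobutsngebtat

Attach aspect imperfective o- (before consonant 'b') → obutsngebtat.
Attach evidentiality hearsay ni- → niobutsngebtat.
Attach person 1st person wa- → waniobutsngebtat.
Apply vowel harmony: waniobutsngebtat → wanuobutsngebtat.
Apply vowel deletion: wanuobutsngebtat → wanobutsngebtat.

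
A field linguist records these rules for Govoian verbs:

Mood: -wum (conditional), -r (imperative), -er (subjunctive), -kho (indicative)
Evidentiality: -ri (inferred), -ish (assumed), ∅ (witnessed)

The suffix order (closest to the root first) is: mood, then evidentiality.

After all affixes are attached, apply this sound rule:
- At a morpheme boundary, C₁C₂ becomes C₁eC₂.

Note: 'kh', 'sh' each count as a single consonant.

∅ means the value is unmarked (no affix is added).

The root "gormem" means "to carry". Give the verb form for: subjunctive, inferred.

Attach mood subjunctive -er → gormemer.
Attach evidentiality inferred -ri → gormemerri.
Apply epenthesis: gormemerri → gormemereri.

gormemereri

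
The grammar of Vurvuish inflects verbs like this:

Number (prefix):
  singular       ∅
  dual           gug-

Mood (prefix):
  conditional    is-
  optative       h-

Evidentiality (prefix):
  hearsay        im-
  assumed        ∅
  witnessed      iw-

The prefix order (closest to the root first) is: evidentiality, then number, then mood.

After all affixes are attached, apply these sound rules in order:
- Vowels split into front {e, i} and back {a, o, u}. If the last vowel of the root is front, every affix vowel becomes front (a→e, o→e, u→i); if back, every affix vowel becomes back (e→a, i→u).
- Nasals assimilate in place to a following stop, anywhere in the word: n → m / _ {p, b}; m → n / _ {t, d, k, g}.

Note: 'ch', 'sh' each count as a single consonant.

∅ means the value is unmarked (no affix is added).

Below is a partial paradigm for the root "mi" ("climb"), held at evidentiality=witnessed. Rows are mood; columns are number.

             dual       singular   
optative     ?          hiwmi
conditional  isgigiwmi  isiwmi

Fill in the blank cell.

hgigiwmi

Attach evidentiality witnessed iw- → iwmi.
Attach number dual gug- → gugiwmi.
Attach mood optative h- → hgugiwmi.
Apply vowel harmony: hgugiwmi → hgigiwmi.
Nasal assimilation: no change.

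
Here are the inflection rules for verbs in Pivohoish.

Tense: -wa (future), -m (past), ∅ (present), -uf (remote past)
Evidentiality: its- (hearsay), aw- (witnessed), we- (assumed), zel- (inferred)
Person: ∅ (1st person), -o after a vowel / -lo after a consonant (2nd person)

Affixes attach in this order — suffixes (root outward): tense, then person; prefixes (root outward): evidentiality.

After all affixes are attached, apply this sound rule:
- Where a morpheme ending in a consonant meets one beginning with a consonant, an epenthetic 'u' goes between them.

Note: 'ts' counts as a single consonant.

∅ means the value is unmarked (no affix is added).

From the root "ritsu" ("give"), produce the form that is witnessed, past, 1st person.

Attach tense past -m → ritsum.
Attach evidentiality witnessed aw- → awritsum.
person = 1st person: zero marking, form stays awritsum.
Apply epenthesis: awritsum → awuritsum.

awuritsum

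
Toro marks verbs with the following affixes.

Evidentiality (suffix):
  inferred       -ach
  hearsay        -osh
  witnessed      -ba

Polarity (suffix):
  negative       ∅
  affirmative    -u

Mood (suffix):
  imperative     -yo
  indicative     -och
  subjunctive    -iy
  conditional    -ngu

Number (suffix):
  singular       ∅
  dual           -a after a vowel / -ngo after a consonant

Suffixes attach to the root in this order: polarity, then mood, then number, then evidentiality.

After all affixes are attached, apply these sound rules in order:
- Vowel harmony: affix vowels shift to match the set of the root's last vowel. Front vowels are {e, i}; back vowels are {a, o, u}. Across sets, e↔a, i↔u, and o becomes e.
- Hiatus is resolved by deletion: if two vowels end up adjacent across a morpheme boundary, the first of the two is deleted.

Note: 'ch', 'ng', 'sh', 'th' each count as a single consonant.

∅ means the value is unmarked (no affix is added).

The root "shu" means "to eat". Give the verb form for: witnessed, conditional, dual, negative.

shungaba

polarity = negative: zero marking, form stays shu.
Attach mood conditional -ngu → shungu.
Attach number dual -a (after vowel 'u') → shungua.
Attach evidentiality witnessed -ba → shunguaba.
Vowel harmony: no change.
Apply vowel deletion: shunguaba → shungaba.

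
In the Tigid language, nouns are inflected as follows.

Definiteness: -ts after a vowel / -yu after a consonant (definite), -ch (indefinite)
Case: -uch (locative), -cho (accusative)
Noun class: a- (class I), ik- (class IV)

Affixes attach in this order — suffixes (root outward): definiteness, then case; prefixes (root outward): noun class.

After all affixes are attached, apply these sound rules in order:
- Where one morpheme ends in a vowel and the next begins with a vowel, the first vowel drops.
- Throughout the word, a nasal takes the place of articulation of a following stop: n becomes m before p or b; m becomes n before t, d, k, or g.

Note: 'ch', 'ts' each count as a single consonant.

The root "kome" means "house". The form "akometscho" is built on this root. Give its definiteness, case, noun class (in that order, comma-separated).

Segment: a-kome-ts-cho.
definiteness: -ts/yu → definite.
case: -cho → accusative.
noun class: a- → class I.

definite, accusative, class I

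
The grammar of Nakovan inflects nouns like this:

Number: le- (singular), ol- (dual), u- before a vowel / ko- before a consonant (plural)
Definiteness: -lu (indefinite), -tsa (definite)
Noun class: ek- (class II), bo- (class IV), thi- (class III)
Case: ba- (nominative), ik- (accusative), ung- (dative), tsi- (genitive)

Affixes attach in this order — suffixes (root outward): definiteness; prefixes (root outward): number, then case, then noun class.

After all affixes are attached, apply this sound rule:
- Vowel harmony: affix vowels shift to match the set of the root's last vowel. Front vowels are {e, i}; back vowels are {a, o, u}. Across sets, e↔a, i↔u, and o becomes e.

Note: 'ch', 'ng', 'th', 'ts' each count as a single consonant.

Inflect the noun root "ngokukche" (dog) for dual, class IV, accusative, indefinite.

beikelngokukcheli

Attach number dual ol- → olngokukche.
Attach case accusative ik- → ikolngokukche.
Attach definiteness indefinite -lu → ikolngokukchelu.
Attach noun class class IV bo- → boikolngokukchelu.
Apply vowel harmony: boikolngokukchelu → beikelngokukcheli.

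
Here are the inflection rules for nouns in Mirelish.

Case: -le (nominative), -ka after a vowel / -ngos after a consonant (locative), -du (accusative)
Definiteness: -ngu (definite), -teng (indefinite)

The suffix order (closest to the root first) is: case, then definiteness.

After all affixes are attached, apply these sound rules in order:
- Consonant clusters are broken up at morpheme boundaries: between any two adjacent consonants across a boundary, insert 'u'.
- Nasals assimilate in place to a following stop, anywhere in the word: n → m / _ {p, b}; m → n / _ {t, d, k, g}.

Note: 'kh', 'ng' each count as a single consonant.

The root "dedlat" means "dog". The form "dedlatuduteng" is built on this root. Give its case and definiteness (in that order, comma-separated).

Segment: dedlat-du-teng.
case: -du → accusative.
definiteness: -teng → indefinite.

accusative, indefinite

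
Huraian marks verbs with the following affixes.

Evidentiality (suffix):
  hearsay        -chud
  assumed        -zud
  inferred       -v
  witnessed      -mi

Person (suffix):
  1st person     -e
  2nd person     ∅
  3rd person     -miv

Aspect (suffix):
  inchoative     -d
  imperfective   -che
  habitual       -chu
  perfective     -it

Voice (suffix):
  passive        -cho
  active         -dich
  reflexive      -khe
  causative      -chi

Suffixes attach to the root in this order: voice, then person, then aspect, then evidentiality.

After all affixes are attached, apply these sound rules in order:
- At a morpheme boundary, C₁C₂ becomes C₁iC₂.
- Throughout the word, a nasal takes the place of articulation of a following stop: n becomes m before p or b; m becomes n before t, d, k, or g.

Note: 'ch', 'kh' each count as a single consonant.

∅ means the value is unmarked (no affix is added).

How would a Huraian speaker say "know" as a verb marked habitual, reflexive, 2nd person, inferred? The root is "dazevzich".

Attach voice reflexive -khe → dazevzichkhe.
person = 2nd person: zero marking, form stays dazevzichkhe.
Attach aspect habitual -chu → dazevzichkhechu.
Attach evidentiality inferred -v → dazevzichkhechuv.
Apply epenthesis: dazevzichkhechuv → dazevzichikhechuv.
Nasal assimilation: no change.

dazevzichikhechuv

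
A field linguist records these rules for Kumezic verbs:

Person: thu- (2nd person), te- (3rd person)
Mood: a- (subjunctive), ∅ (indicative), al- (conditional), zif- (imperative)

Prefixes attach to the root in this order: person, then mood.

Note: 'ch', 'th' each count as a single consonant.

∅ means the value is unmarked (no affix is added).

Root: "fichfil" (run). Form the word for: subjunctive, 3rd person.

Attach person 3rd person te- → tefichfil.
Attach mood subjunctive a- → atefichfil.

atefichfil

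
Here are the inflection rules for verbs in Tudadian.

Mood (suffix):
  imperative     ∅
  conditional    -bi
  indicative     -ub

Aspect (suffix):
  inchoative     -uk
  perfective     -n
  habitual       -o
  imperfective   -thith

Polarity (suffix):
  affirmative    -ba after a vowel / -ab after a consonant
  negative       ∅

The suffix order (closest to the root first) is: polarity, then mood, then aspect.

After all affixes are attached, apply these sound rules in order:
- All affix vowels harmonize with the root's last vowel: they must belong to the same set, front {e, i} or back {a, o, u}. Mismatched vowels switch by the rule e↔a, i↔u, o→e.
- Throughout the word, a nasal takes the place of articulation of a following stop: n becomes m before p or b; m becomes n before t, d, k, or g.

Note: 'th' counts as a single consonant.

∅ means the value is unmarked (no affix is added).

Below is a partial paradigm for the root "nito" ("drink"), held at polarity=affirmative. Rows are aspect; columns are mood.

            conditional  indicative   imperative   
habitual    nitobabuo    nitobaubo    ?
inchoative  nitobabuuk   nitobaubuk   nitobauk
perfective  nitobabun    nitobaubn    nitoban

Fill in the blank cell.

Attach polarity affirmative -ba (after vowel 'o') → nitoba.
mood = imperative: zero marking, form stays nitoba.
Attach aspect habitual -o → nitobao.
Vowel harmony: no change.
Nasal assimilation: no change.

nitobao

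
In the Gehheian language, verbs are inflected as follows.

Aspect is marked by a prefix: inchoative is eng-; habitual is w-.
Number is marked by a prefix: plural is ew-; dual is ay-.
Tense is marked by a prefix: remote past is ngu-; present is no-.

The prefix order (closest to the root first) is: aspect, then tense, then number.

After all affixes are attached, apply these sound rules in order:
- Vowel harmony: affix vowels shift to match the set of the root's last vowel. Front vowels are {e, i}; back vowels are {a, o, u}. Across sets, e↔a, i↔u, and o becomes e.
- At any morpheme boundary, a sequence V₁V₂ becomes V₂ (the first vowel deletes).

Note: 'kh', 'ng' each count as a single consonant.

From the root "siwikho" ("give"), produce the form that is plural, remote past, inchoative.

Attach aspect inchoative eng- → engsiwikho.
Attach tense remote past ngu- → nguengsiwikho.
Attach number plural ew- → ewnguengsiwikho.
Apply vowel harmony: ewnguengsiwikho → awnguangsiwikho.
Apply vowel deletion: awnguangsiwikho → awngangsiwikho.

awngangsiwikho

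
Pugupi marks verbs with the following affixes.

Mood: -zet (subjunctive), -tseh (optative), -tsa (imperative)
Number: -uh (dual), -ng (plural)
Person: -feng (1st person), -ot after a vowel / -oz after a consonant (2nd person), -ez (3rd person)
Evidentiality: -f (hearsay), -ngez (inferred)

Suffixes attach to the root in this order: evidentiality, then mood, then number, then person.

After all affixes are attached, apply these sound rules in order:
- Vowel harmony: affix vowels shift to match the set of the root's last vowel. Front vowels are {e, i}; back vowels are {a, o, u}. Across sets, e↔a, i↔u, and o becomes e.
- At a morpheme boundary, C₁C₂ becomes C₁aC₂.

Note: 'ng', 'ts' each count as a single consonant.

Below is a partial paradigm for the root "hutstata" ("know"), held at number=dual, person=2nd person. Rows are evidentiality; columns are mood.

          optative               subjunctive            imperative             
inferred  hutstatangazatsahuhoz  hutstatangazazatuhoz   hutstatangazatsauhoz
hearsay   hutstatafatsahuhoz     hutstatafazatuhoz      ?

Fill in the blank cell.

hutstatafatsauhoz

Attach evidentiality hearsay -f → hutstataf.
Attach mood imperative -tsa → hutstataftsa.
Attach number dual -uh → hutstataftsauh.
Attach person 2nd person -oz (after consonant 'h') → hutstataftsauhoz.
Vowel harmony: no change.
Apply epenthesis: hutstataftsauhoz → hutstatafatsauhoz.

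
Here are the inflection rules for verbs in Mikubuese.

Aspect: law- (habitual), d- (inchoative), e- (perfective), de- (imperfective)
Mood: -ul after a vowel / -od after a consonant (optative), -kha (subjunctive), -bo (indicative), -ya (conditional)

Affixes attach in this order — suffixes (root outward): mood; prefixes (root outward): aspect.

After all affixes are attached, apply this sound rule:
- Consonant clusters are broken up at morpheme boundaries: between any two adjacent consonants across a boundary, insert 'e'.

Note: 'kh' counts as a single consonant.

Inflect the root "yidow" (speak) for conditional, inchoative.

Attach aspect inchoative d- → dyidow.
Attach mood conditional -ya → dyidowya.
Apply epenthesis: dyidowya → deyidoweya.

deyidoweya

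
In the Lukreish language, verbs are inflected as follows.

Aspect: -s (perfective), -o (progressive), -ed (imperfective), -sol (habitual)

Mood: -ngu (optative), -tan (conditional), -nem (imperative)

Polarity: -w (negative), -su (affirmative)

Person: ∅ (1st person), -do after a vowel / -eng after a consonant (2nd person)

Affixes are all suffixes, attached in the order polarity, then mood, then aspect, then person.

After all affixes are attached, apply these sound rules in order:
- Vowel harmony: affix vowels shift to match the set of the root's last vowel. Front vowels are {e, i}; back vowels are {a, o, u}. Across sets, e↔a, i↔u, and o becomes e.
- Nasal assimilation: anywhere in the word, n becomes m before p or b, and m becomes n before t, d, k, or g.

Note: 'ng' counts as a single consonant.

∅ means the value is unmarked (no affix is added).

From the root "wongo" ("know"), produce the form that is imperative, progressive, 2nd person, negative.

wongownamodo

Attach polarity negative -w → wongow.
Attach mood imperative -nem → wongownem.
Attach aspect progressive -o → wongownemo.
Attach person 2nd person -do (after vowel 'o') → wongownemodo.
Apply vowel harmony: wongownemodo → wongownamodo.
Nasal assimilation: no change.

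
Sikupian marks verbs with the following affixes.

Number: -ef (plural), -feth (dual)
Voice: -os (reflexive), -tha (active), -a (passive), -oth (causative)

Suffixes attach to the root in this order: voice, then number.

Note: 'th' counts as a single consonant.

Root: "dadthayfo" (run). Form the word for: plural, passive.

Attach voice passive -a → dadthayfoa.
Attach number plural -ef → dadthayfoaef.

dadthayfoaef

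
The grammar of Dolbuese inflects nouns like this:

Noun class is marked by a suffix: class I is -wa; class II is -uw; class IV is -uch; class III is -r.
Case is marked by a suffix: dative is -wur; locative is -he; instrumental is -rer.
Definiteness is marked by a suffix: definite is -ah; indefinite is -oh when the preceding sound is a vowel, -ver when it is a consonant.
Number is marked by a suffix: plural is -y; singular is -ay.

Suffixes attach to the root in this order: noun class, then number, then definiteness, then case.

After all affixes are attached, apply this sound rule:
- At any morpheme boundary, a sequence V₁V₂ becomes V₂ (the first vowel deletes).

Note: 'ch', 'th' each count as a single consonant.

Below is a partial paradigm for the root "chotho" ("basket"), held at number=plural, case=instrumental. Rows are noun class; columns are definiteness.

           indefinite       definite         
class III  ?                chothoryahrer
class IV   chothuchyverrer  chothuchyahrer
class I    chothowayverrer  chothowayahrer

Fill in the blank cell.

Attach noun class class III -r → chothor.
Attach number plural -y → chothory.
Attach definiteness indefinite -ver (after consonant 'y') → chothoryver.
Attach case instrumental -rer → chothoryverrer.
Vowel deletion: no change.

chothoryverrer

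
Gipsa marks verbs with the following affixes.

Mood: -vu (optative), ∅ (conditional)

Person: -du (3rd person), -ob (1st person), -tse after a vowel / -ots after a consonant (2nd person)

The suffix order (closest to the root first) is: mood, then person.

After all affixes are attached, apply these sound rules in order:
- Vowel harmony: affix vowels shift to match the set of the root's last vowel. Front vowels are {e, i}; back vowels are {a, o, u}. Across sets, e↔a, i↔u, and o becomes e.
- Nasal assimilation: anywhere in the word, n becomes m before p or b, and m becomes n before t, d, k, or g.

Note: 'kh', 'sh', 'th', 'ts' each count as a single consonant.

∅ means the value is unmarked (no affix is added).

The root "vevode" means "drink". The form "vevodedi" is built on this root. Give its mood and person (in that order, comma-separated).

Segment: vevode-du.
mood: ∅ → conditional.
person: -du → 3rd person.

conditional, 3rd person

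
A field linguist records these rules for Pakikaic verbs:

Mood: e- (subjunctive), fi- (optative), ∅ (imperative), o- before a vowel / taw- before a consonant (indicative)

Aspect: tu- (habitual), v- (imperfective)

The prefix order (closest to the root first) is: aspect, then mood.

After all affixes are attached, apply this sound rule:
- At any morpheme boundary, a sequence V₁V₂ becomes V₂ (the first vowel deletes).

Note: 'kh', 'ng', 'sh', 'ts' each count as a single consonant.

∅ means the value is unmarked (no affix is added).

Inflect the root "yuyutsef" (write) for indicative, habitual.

Attach aspect habitual tu- → tuyuyutsef.
Attach mood indicative taw- (before consonant 't') → tawtuyuyutsef.
Vowel deletion: no change.

tawtuyuyutsef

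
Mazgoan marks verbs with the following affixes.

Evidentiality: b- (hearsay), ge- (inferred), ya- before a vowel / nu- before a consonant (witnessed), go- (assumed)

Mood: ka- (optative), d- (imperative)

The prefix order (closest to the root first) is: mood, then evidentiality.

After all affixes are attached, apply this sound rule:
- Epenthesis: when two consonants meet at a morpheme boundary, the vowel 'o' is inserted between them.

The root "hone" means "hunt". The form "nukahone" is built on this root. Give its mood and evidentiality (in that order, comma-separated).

Segment: nu-ka-hone.
mood: ka- → optative.
evidentiality: ya/nu- → witnessed.

optative, witnessed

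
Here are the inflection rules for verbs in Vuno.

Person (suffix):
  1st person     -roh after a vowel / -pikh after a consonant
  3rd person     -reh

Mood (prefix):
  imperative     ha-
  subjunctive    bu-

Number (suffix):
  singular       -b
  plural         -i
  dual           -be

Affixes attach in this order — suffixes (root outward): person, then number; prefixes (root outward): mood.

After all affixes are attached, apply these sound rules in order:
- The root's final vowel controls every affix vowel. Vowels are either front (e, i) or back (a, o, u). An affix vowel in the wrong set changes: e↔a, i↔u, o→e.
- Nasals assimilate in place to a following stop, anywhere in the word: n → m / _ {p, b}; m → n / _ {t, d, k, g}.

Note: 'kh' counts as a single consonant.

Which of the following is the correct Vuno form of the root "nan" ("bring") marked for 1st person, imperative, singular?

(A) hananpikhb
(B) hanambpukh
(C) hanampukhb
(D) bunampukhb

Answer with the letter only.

Attach mood imperative ha- → hanan.
Attach person 1st person -pikh (after consonant 'n') → hananpikh.
Attach number singular -b → hananpikhb.
Apply vowel harmony: hananpikhb → hananpukhb.
Apply nasal assimilation: hananpukhb → hanampukhb.
So the correct form is hanampukhb, option (C).
(D) bunampukhb is wrong: it uses subjunctive instead of imperative for mood.
(A) hananpikhb is wrong: it fails to apply the sound rule(s).
(B) hanambpukh is wrong: it has the affixes in the wrong order.

C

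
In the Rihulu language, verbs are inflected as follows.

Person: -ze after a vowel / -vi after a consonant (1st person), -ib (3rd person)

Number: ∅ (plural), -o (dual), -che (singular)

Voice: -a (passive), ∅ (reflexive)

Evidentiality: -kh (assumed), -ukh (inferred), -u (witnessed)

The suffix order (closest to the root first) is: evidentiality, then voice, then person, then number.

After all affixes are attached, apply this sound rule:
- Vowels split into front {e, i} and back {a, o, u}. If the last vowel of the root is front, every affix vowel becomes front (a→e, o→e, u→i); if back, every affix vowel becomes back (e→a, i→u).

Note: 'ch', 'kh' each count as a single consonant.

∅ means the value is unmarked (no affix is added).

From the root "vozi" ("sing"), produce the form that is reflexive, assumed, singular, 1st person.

vozikhviche

Attach evidentiality assumed -kh → vozikh.
voice = reflexive: zero marking, form stays vozikh.
Attach person 1st person -vi (after consonant 'kh') → vozikhvi.
Attach number singular -che → vozikhviche.
Vowel harmony: no change.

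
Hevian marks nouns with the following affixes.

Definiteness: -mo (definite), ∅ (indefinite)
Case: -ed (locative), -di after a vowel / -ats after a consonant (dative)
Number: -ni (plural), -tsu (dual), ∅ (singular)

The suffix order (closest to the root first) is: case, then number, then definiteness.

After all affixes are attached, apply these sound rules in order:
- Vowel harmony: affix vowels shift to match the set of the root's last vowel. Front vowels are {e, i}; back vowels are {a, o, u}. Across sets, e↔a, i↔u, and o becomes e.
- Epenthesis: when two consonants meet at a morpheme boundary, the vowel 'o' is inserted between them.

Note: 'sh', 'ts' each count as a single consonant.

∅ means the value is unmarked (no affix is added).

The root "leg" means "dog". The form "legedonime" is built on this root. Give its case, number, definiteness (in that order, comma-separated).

locative, plural, definite

Segment: leg-ed-ni-mo.
case: -ed → locative.
number: -ni → plural.
definiteness: -mo → definite.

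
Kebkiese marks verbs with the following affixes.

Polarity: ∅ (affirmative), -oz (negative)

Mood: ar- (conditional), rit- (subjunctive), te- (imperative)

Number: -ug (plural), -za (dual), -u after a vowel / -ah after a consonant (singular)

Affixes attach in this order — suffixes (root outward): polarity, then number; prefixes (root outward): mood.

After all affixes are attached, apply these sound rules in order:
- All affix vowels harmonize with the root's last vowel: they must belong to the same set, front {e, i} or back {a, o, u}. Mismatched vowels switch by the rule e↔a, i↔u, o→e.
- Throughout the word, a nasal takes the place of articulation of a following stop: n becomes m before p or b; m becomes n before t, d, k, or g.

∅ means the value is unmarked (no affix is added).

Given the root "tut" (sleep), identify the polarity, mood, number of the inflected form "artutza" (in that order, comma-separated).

affirmative, conditional, dual

Segment: ar-tut-za.
polarity: ∅ → affirmative.
mood: ar- → conditional.
number: -za → dual.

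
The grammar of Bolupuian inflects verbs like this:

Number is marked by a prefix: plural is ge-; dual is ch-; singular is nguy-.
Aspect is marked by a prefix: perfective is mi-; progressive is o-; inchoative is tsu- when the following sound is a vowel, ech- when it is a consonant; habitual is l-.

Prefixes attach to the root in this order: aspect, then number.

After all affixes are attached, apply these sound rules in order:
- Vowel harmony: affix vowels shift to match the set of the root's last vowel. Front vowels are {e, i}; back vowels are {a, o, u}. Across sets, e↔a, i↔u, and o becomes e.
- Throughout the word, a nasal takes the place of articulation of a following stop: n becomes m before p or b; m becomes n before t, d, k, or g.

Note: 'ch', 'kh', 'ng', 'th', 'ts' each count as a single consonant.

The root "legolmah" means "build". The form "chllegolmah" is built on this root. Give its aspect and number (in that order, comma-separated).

habitual, dual

Segment: ch-l-legolmah.
aspect: l- → habitual.
number: ch- → dual.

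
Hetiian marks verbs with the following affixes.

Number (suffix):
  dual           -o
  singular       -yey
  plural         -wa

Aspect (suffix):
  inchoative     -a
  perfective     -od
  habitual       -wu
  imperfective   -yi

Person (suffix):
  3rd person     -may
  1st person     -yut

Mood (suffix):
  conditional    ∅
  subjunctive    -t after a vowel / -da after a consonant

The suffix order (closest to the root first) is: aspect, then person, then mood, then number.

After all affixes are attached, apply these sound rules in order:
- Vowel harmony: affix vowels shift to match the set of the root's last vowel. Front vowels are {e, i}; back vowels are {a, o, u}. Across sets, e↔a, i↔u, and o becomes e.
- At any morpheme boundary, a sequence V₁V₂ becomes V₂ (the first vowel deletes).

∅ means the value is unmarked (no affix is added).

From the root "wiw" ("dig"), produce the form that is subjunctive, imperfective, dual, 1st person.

Attach aspect imperfective -yi → wiwyi.
Attach person 1st person -yut → wiwyiyut.
Attach mood subjunctive -da (after consonant 't') → wiwyiyutda.
Attach number dual -o → wiwyiyutdao.
Apply vowel harmony: wiwyiyutdao → wiwyiyitdee.
Apply vowel deletion: wiwyiyitdee → wiwyiyitde.

wiwyiyitde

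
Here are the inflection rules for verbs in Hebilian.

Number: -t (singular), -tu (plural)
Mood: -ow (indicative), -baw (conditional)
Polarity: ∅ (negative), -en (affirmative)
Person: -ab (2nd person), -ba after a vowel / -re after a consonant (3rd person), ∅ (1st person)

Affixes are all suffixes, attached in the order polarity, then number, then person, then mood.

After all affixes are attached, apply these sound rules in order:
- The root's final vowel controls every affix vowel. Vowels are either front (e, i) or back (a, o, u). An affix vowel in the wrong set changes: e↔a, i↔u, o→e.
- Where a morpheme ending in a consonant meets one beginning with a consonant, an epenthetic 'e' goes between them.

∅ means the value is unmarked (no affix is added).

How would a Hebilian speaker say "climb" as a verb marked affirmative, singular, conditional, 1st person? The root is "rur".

ruranetebaw

Attach polarity affirmative -en → ruren.
Attach number singular -t → rurent.
person = 1st person: zero marking, form stays rurent.
Attach mood conditional -baw → rurentbaw.
Apply vowel harmony: rurentbaw → rurantbaw.
Apply epenthesis: rurantbaw → ruranetebaw.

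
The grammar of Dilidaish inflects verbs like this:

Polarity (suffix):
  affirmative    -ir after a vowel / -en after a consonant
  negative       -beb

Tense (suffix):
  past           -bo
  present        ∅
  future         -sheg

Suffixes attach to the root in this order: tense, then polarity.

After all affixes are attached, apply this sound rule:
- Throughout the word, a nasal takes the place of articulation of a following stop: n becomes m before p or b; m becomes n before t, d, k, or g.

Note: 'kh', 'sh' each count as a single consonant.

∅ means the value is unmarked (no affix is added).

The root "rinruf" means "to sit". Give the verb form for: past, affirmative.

rinrufboir

Attach tense past -bo → rinrufbo.
Attach polarity affirmative -ir (after vowel 'o') → rinrufboir.
Nasal assimilation: no change.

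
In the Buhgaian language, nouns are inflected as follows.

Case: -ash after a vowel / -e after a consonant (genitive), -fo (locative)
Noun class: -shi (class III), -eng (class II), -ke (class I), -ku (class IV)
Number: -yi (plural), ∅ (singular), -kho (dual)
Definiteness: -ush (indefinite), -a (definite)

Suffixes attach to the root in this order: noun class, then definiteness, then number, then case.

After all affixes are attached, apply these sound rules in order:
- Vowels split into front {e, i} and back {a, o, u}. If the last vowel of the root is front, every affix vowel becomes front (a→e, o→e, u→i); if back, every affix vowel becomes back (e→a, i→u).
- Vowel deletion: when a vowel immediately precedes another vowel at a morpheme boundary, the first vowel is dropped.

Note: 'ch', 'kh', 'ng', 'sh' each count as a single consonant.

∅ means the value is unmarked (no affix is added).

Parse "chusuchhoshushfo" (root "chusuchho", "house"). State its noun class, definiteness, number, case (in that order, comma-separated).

Segment: chusuchho-shi-ush-fo.
noun class: -shi → class III.
definiteness: -ush → indefinite.
number: ∅ → singular.
case: -fo → locative.

class III, indefinite, singular, locative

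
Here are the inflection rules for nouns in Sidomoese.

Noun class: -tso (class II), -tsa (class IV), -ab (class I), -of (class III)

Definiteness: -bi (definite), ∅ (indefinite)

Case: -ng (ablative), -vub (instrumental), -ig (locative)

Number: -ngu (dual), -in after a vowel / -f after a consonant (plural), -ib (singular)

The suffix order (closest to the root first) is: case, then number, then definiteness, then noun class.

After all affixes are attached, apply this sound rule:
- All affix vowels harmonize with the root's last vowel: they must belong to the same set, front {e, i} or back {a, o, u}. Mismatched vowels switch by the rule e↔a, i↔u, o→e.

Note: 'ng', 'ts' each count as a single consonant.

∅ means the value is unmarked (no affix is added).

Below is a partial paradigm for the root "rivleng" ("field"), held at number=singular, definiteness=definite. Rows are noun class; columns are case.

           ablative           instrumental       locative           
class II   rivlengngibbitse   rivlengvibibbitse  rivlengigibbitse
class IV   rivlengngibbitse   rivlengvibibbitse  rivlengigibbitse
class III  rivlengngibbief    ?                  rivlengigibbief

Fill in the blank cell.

rivlengvibibbief

Attach case instrumental -vub → rivlengvub.
Attach number singular -ib → rivlengvubib.
Attach definiteness definite -bi → rivlengvubibbi.
Attach noun class class III -of → rivlengvubibbiof.
Apply vowel harmony: rivlengvubibbiof → rivlengvibibbief.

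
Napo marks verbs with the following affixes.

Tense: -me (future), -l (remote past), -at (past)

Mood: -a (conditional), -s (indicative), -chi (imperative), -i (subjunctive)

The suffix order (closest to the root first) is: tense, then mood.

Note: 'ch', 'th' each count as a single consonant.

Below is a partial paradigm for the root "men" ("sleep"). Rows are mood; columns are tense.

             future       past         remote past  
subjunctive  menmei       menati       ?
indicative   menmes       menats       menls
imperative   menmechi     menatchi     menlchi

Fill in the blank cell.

menli

Attach tense remote past -l → menl.
Attach mood subjunctive -i → menli.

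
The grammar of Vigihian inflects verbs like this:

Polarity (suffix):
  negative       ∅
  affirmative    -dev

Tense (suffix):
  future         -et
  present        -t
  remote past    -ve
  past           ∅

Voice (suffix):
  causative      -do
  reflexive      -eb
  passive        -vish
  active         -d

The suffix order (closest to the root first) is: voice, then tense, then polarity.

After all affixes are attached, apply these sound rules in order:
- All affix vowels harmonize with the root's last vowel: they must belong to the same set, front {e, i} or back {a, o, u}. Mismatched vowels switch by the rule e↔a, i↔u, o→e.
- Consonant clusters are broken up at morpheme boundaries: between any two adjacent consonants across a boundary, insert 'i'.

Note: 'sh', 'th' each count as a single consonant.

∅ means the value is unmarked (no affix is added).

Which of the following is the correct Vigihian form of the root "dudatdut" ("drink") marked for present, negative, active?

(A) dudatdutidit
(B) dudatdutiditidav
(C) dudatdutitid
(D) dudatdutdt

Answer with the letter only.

Attach voice active -d → dudatdutd.
Attach tense present -t → dudatdutdt.
polarity = negative: zero marking, form stays dudatdutdt.
Vowel harmony: no change.
Apply epenthesis: dudatdutdt → dudatdutidit.
So the correct form is dudatdutidit, option (A).
(C) dudatdutitid is wrong: it has the affixes in the wrong order.
(B) dudatdutiditidav is wrong: it uses affirmative instead of negative for polarity.
(D) dudatdutdt is wrong: it fails to apply the sound rule(s).

A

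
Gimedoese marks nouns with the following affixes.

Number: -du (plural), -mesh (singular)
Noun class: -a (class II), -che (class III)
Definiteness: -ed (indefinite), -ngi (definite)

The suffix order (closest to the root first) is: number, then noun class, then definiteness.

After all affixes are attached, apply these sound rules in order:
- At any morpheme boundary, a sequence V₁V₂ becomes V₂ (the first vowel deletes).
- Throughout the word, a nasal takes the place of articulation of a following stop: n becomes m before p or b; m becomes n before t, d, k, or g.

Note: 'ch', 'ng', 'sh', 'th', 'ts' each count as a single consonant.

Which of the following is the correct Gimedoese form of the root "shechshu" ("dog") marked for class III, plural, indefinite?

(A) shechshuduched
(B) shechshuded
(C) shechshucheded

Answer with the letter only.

A

Attach number plural -du → shechshudu.
Attach noun class class III -che → shechshuduche.
Attach definiteness indefinite -ed → shechshuducheed.
Apply vowel deletion: shechshuducheed → shechshuduched.
Nasal assimilation: no change.
So the correct form is shechshuduched, option (A).
(B) shechshuded is wrong: it uses class II instead of class III for noun class.
(C) shechshucheded is wrong: it has the affixes in the wrong order.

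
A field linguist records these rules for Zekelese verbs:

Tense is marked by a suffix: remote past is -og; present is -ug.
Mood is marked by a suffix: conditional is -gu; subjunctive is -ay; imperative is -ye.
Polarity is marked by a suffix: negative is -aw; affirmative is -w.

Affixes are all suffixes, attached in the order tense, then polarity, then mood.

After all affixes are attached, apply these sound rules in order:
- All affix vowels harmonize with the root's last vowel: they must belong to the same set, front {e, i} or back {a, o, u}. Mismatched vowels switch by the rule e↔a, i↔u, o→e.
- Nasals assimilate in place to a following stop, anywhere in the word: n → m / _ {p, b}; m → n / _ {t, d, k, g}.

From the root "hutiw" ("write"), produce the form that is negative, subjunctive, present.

Attach tense present -ug → hutiwug.
Attach polarity negative -aw → hutiwugaw.
Attach mood subjunctive -ay → hutiwugaway.
Apply vowel harmony: hutiwugaway → hutiwigewey.
Nasal assimilation: no change.

hutiwigewey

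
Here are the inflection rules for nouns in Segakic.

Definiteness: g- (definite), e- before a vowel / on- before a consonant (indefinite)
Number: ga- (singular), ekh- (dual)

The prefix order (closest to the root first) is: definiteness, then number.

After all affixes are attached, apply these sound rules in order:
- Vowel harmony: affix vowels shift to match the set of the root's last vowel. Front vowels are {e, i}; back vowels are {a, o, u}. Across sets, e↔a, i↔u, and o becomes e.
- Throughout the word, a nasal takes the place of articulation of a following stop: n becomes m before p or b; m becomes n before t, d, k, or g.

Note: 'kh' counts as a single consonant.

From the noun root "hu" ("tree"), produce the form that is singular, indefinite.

gaonhu

Attach definiteness indefinite on- (before consonant 'h') → onhu.
Attach number singular ga- → gaonhu.
Vowel harmony: no change.
Nasal assimilation: no change.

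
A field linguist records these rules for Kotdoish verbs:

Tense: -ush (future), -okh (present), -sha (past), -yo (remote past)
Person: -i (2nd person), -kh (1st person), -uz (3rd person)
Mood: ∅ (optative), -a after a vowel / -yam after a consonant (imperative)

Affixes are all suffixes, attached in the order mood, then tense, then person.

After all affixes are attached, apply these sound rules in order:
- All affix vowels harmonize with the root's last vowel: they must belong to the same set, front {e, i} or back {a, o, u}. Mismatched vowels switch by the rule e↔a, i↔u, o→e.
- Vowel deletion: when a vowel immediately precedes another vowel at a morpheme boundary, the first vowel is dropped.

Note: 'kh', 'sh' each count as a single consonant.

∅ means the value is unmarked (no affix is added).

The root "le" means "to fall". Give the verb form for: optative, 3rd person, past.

mood = optative: zero marking, form stays le.
Attach tense past -sha → lesha.
Attach person 3rd person -uz → leshauz.
Apply vowel harmony: leshauz → lesheiz.
Apply vowel deletion: lesheiz → leshiz.

leshiz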